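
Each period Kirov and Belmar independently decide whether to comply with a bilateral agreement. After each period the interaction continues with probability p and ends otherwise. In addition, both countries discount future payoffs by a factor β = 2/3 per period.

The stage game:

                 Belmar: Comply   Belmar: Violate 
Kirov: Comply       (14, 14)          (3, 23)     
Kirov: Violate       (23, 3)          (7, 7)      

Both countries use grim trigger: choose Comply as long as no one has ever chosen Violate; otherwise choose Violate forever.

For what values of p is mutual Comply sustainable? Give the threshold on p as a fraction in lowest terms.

Expected continuation weight on next period's payoff is β·p = 2/3·p, which plays the role of the discount factor.
Cooperation requires 2/3·p ≥ (23−14)/(23−7) = 9/16, hence p ≥ 27/32.

27/32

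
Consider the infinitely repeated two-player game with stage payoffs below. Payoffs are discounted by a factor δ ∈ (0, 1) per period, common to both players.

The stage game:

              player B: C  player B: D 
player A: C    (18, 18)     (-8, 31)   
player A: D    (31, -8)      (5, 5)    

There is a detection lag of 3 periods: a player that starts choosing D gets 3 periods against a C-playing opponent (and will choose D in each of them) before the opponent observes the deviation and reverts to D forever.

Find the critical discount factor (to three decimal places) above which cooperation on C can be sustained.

0.794

A deviator earns 31 for 3 periods, then 5 forever; cooperating earns 18 forever. Multiplying the IC by (1−δ):
18 ≥ 31(1−δ^3) + 5δ^3, so 26·δ^3 ≥ 13 and δ^3 ≥ 1/2.
δ ≥ (1/2)^(1/3) ≈ 0.794.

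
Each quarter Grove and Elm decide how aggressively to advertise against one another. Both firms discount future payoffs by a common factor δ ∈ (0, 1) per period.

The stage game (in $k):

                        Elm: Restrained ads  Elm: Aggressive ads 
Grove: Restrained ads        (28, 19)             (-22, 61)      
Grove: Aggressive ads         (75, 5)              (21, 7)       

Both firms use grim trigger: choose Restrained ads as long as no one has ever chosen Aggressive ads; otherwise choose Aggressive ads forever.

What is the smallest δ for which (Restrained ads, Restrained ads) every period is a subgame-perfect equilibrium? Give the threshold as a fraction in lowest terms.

47/54

For Grove: deviation gain 75−28 = 47, per-period punishment loss 28−21 = 7. IC gives δ ≥ 47/54.
For Elm: gain 42, loss 12 per period, so δ ≥ 42/54 = 7/9.
The tighter constraint is Grove's, so cooperation needs δ ≥ 47/54.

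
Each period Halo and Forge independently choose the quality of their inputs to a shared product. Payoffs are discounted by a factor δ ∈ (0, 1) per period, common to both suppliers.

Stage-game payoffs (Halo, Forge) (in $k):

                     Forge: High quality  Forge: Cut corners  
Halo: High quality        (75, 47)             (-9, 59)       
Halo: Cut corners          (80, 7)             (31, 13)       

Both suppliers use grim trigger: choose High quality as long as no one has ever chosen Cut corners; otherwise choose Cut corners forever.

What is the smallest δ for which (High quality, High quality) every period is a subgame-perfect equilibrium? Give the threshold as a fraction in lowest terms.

6/23

For Halo: deviation gain 80−75 = 5, per-period punishment loss 75−31 = 44. IC gives δ ≥ 5/49.
For Forge: gain 12, loss 34 per period, so δ ≥ 12/46 = 6/23.
The tighter constraint is Forge's, so cooperation needs δ ≥ 6/23.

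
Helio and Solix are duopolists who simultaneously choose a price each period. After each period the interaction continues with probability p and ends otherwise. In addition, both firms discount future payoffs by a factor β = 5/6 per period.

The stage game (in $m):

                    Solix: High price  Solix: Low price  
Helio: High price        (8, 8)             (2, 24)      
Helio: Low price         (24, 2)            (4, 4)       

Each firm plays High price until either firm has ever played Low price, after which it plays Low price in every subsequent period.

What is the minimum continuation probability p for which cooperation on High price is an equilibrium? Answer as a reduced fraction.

24/25

With continuation probability p and discount β, the effective per-period discount factor is βp.
Grim-trigger IC: βp ≥ (24−8)/(24−4) = 4/5.
So p ≥ (4/5)/(5/6) = 24/25.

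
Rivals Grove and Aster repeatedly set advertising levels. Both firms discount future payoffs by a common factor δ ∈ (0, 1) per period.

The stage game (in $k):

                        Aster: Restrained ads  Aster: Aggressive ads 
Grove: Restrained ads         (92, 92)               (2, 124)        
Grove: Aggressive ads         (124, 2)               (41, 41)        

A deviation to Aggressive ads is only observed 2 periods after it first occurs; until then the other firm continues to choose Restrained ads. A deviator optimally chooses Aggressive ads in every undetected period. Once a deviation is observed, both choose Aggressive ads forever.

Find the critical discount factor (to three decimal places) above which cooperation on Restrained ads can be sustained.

Deviating for the 2 undetected periods gains 124−92 = 32 per period over cooperation, then loses 92−41 = 51 per period forever once punishment starts.
Gain: 32(1 + δ + … + δ^1); loss: 51·δ^2/(1−δ).
No profitable deviation ⇔ 32(1−δ^2) ≤ 51·δ^2, i.e. δ^2 ≥ 32/(32+51) = 32/83.
Hence δ ≥ (32/83)^(1/2) ≈ 0.621.

0.621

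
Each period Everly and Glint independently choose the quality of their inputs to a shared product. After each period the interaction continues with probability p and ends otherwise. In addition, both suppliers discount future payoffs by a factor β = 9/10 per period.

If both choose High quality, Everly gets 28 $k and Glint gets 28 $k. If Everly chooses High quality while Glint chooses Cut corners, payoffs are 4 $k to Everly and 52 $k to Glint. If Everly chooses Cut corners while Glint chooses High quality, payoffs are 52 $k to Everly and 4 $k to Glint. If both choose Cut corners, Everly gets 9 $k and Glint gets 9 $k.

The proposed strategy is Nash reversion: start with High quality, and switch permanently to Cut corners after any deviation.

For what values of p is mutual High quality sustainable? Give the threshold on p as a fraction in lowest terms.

With continuation probability p and discount β, the effective per-period discount factor is βp.
Grim-trigger IC: βp ≥ (52−28)/(52−9) = 24/43.
So p ≥ (24/43)/(9/10) = 80/129.

80/129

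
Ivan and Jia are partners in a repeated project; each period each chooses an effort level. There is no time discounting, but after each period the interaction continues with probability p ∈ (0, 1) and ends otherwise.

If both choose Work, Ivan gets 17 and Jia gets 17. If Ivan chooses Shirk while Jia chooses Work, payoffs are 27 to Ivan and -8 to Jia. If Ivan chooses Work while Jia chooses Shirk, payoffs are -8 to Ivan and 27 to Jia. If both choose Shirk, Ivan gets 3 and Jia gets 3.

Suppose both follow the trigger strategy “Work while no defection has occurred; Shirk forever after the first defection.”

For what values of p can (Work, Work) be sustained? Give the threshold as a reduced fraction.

5/12

Expected cooperation value is 17 + p·17 + p²·17 + … = 17/(1−p); deviation gives 27 + p·3/(1−p).
17 ≥ 27(1−p) + 3p ⇒ 24p ≥ 10 ⇒ p ≥ 10/24 = 5/12.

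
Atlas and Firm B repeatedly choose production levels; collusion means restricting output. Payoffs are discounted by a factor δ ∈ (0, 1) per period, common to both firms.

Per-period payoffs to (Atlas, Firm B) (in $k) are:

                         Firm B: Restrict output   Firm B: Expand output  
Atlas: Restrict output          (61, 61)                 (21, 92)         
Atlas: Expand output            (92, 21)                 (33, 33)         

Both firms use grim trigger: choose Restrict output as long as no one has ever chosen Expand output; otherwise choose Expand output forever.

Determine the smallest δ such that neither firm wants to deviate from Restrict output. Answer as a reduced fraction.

31/59

Cooperation forever yields 61 each period: 61/(1−δ).
Deviating yields 92 once, then 33 forever: 92 + 33δ/(1−δ).
No profitable deviation requires 61/(1−δ) ≥ 92 + 33δ/(1−δ).
Multiplying by (1−δ): 61 ≥ 92(1−δ) + 33δ = 92 − 59δ.
So 59δ ≥ 31, i.e. δ ≥ 31/59.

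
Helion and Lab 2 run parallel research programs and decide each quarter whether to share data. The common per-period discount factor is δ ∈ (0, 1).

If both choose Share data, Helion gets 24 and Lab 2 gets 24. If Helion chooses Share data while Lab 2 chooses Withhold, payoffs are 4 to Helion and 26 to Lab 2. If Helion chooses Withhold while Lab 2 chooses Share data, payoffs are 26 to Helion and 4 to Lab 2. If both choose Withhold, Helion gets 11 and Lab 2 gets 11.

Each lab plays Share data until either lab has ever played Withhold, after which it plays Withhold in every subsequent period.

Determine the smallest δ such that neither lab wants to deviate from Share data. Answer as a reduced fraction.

One-period gain from deviating is 26 − 24 = 2. The loss is 24 − 11 = 13 in every subsequent period, with present value 13·δ/(1−δ).
Deviation is unprofitable when 13·δ/(1−δ) ≥ 2, i.e. δ/(1−δ) ≥ 2/13.
Equivalently δ ≥ 2/(2+13) = 2/15.

2/15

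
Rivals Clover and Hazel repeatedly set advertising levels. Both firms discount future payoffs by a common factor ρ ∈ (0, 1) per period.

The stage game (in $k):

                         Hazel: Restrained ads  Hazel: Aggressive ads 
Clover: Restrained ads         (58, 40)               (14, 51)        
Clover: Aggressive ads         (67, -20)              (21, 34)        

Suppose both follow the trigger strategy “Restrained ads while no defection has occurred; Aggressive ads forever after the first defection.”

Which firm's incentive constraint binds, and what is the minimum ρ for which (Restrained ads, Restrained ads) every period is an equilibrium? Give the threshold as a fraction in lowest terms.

Clover: cooperation gives 58 each period; deviation gives 67 once then 21 forever.
  58/(1−ρ) ≥ 67 + 21ρ/(1−ρ) ⇒ ρ ≥ 9/46.
Hazel: cooperation gives 40 each period; deviation gives 51 once then 34 forever.
  ρ ≥ 11/17.
Both must hold, so the binding constraint is Hazel's: ρ ≥ 11/17.

Hazel; ρ ≥ 11/17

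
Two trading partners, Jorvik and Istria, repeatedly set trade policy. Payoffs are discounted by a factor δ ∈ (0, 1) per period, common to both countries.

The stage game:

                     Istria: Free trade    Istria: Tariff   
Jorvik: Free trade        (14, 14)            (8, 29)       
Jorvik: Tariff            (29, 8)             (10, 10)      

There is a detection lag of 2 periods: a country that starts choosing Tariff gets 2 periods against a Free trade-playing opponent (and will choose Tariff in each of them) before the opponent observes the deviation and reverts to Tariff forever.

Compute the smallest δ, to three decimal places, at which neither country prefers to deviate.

A deviator earns 29 for 2 periods, then 10 forever; cooperating earns 14 forever. Multiplying the IC by (1−δ):
14 ≥ 29(1−δ^2) + 10δ^2, so 19·δ^2 ≥ 15 and δ^2 ≥ 15/19.
δ ≥ (15/19)^(1/2) ≈ 0.889.

0.889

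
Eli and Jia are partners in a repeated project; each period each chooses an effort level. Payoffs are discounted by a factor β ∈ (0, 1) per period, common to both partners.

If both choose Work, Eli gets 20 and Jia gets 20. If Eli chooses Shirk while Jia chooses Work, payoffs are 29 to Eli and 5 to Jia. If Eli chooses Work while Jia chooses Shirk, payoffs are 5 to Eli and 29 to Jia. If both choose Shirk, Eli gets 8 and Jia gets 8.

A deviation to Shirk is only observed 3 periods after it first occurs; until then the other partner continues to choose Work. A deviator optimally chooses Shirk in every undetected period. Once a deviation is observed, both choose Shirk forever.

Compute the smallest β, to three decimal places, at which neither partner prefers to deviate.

Deviating for the 3 undetected periods gains 29−20 = 9 per period over cooperation, then loses 20−8 = 12 per period forever once punishment starts.
Gain: 9(1 + β + … + β^2); loss: 12·β^3/(1−β).
No profitable deviation ⇔ 9(1−β^3) ≤ 12·β^3, i.e. β^3 ≥ 9/(9+12) = 3/7.
Hence β ≥ (3/7)^(1/3) ≈ 0.754.

0.754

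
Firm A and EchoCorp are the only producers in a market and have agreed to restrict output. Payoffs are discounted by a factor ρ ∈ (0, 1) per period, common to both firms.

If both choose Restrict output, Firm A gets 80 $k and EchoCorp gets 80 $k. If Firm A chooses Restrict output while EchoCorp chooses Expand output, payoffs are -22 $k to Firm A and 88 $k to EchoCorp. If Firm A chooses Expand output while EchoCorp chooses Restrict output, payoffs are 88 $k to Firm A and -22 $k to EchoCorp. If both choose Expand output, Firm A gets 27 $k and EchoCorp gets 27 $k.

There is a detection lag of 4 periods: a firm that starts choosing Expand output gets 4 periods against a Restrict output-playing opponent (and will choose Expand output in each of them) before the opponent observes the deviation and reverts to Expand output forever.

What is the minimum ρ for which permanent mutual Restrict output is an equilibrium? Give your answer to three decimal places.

A deviator earns 88 for 4 periods, then 27 forever; cooperating earns 80 forever. Multiplying the IC by (1−ρ):
80 ≥ 88(1−ρ^4) + 27ρ^4, so 61·ρ^4 ≥ 8 and ρ^4 ≥ 8/61.
ρ ≥ (8/61)^(1/4) ≈ 0.602.

0.602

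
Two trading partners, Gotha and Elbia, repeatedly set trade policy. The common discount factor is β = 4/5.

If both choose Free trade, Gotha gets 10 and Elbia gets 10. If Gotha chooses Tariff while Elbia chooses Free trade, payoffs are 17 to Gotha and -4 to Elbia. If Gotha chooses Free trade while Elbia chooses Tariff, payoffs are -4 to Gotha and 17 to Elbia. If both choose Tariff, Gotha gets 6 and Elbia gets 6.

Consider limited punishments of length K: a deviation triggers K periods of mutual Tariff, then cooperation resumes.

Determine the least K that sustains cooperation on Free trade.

3

IC: β(1−β^K)/(1−β) ≥ (17−10)/(10−6) = 7/4.
With β = 4/5: need 1 − β^K ≥ 7/4·(1−4/5)/(4/5), i.e. β^K ≤ 0.5625.
Since (4/5)^2 = 0.6400 and (4/5)^3 = 0.5120, the smallest such K is 3.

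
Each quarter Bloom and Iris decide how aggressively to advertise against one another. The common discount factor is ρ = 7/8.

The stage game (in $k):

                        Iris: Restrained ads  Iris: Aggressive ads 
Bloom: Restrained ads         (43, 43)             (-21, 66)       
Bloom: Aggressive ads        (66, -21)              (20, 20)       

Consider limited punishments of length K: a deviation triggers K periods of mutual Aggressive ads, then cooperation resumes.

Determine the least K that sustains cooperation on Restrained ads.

Need Σ_{k=1}^{K} ρ^k ≥ (66−43)/(43−20) = 1.0000 at ρ = 7/8.
At K = 1 the sum is 0.8750 < 1.0000; at K = 2 it is 1.6406 ≥ 1.0000.
So the minimum punishment length is K = 2.

2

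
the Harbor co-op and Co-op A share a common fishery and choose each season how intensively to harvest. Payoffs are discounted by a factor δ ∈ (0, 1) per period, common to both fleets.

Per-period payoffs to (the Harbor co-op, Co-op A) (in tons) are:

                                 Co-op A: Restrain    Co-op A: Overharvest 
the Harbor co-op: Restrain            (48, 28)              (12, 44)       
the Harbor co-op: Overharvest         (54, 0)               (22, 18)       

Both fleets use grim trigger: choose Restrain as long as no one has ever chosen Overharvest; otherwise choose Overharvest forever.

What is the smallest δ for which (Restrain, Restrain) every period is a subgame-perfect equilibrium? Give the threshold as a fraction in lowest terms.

the Harbor co-op: cooperation gives 48 each period; deviation gives 54 once then 22 forever.
  48/(1−δ) ≥ 54 + 22δ/(1−δ) ⇒ δ ≥ 6/32 = 3/16.
Co-op A: cooperation gives 28 each period; deviation gives 44 once then 18 forever.
  δ ≥ 16/26 = 8/13.
Both must hold, so the binding constraint is Co-op A's: δ ≥ 8/13.

8/13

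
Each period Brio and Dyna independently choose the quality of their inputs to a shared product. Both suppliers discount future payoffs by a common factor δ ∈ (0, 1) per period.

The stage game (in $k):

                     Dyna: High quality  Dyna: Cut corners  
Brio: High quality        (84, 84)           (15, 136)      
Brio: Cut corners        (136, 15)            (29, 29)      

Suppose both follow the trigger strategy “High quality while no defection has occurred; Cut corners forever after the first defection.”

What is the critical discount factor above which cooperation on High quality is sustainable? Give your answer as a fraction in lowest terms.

84/(1−δ) ≥ 136 + 29δ/(1−δ)
84 ≥ 136 − 107δ
δ ≥ 52/107.

52/107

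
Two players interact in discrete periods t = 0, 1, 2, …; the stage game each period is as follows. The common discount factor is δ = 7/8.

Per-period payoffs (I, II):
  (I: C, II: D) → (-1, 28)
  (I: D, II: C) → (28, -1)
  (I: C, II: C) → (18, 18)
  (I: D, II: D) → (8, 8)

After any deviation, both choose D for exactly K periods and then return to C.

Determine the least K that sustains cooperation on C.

2

Need Σ_{k=1}^{K} δ^k ≥ (28−18)/(18−8) = 1.0000 at δ = 7/8.
At K = 1 the sum is 0.8750 < 1.0000; at K = 2 it is 1.6406 ≥ 1.0000.
So the minimum punishment length is K = 2.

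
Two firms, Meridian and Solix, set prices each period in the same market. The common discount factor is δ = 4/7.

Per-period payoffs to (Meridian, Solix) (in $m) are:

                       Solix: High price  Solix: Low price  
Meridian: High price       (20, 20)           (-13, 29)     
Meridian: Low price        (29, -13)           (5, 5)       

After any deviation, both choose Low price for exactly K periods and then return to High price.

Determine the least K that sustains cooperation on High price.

2

Need Σ_{k=1}^{K} δ^k ≥ (29−20)/(20−5) = 0.6000 at δ = 4/7.
At K = 1 the sum is 0.5714 < 0.6000; at K = 2 it is 0.8980 ≥ 0.6000.
So the minimum punishment length is K = 2.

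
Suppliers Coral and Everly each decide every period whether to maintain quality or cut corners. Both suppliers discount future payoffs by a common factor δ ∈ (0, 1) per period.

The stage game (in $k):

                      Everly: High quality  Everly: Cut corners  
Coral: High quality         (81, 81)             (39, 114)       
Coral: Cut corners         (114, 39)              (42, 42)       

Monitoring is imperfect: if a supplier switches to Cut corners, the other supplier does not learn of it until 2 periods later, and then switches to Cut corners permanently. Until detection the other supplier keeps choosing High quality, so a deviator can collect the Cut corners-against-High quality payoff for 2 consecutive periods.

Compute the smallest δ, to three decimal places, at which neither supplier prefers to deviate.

0.677

Deviating for the 2 undetected periods gains 114−81 = 33 per period over cooperation, then loses 81−42 = 39 per period forever once punishment starts.
Gain: 33(1 + δ + … + δ^1); loss: 39·δ^2/(1−δ).
No profitable deviation ⇔ 33(1−δ^2) ≤ 39·δ^2, i.e. δ^2 ≥ 33/(33+39) = 11/24.
Hence δ ≥ (11/24)^(1/2) ≈ 0.677.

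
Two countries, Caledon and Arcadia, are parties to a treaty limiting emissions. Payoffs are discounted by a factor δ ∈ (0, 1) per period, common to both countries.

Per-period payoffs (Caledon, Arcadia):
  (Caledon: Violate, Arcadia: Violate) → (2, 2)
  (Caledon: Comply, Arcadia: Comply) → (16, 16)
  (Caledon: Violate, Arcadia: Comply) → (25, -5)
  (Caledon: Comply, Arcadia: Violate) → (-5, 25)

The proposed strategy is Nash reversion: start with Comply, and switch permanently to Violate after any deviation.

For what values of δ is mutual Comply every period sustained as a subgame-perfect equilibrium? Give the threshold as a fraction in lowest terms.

9/23

Under grim trigger the critical discount factor is (T−C)/(T−P) with T = 25, C = 16, P = 2.
δ* = (25−16)/(25−2) = 9/23.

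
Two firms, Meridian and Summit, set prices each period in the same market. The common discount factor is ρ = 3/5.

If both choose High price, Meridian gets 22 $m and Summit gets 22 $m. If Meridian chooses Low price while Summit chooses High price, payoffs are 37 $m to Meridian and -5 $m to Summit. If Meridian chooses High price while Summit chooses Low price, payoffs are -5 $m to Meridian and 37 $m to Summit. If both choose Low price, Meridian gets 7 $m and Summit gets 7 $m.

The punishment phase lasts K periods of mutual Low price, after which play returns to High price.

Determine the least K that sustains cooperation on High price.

Need Σ_{k=1}^{K} ρ^k ≥ (37−22)/(22−7) = 1.0000 at ρ = 3/5.
At K = 2 the sum is 0.9600 < 1.0000; at K = 3 it is 1.1760 ≥ 1.0000.
So the minimum punishment length is K = 3.

3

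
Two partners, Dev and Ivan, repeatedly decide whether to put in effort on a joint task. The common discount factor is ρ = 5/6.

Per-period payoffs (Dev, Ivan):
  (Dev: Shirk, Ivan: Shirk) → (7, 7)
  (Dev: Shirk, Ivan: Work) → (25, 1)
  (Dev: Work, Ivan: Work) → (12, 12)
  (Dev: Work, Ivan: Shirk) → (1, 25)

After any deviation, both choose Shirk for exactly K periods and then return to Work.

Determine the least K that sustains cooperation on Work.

IC: ρ(1−ρ^K)/(1−ρ) ≥ (25−12)/(12−7) = 13/5.
With ρ = 5/6: need 1 − ρ^K ≥ 13/5·(1−5/6)/(5/6), i.e. ρ^K ≤ 0.4800.
Since (5/6)^4 = 0.4823 and (5/6)^5 = 0.4019, the smallest such K is 5.

5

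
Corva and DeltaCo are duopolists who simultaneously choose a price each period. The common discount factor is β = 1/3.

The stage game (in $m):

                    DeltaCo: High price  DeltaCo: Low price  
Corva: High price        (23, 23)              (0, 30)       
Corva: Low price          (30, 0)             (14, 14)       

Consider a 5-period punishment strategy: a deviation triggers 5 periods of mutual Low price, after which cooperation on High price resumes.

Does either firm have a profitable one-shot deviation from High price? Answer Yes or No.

IC: β+…+β^5 ≥ (30−23)/(23−14) = 7/9.
At β = 1/3: partial sum = 0.4979 < 0.7778. Cooperation not sustainable.

Yes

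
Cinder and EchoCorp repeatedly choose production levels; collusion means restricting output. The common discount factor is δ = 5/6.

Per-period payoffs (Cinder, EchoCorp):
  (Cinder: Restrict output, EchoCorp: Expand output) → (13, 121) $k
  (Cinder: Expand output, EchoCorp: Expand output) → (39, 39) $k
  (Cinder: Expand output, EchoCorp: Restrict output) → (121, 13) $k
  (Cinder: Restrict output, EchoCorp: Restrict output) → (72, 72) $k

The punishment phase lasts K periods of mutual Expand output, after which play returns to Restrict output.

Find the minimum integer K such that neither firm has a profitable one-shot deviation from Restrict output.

2

IC: δ(1−δ^K)/(1−δ) ≥ (121−72)/(72−39) = 49/33.
With δ = 5/6: need 1 − δ^K ≥ 49/33·(1−5/6)/(5/6), i.e. δ^K ≤ 0.7030.
Since (5/6)^1 = 0.8333 and (5/6)^2 = 0.6944, the smallest such K is 2.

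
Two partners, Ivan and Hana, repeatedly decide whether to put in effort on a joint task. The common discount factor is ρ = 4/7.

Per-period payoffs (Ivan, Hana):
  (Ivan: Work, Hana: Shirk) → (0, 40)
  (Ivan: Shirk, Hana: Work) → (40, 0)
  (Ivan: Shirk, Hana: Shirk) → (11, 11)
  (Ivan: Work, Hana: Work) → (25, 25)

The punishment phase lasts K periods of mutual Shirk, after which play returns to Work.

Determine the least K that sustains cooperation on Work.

Need Σ_{k=1}^{K} ρ^k ≥ (40−25)/(25−11) = 1.0714 at ρ = 4/7.
At K = 2 the sum is 0.8980 < 1.0714; at K = 3 it is 1.0845 ≥ 1.0714.
So the minimum punishment length is K = 3.

3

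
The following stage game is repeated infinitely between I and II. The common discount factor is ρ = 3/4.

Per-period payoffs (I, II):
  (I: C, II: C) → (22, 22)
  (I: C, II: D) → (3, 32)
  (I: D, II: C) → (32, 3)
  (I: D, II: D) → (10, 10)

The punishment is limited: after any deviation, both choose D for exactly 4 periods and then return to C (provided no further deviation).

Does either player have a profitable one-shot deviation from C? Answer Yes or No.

A one-shot deviation gives 32 now, then 10 for 4 periods, then back to 22.
Gain from deviating: (32−22) today; loss: (22−10) in each of the next 4 periods.
No-deviation condition: (22−10)(ρ+…+ρ^4) ≥ 32−22, i.e. ρ+…+ρ^4 ≥ 5/6.
At ρ = 3/4: ρ+…+ρ^4 = 2.0508 ≥ 0.8333.
So cooperation is sustainable.

No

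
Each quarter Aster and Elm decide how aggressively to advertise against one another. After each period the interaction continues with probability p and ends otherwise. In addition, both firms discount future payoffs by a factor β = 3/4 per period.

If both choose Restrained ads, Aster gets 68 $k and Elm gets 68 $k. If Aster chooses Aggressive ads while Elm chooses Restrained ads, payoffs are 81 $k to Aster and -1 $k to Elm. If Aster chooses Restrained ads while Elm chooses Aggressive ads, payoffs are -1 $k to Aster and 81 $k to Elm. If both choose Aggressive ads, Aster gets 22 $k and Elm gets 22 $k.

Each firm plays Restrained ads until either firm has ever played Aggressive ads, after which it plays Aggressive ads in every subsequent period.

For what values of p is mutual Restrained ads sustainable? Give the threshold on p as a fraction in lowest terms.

52/177

With continuation probability p and discount β, the effective per-period discount factor is βp.
Grim-trigger IC: βp ≥ (81−68)/(81−22) = 13/59.
So p ≥ (13/59)/(3/4) = 52/177.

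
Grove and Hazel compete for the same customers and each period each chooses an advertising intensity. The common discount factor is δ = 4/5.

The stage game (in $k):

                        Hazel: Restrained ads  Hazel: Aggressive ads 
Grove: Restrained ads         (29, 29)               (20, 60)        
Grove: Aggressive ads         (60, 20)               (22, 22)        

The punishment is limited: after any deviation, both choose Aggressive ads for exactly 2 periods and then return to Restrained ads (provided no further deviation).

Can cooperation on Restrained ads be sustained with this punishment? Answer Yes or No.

No

Comparing payoff streams over the 3 periods until play realigns: cooperate → 29(1+δ+…+δ^2); deviate → 60 + 22(δ+…+δ^2).
Cooperation is sustained iff (29−22)(δ+…+δ^2) ≥ 60−29.
δ+…+δ^2 = 4/5·(1−(4/5)^2)/(1−4/5) = 1.4400, and (60−29)/(29−22) = 4.4286.
1.4400 < 4.4286, so cooperation is not sustainable.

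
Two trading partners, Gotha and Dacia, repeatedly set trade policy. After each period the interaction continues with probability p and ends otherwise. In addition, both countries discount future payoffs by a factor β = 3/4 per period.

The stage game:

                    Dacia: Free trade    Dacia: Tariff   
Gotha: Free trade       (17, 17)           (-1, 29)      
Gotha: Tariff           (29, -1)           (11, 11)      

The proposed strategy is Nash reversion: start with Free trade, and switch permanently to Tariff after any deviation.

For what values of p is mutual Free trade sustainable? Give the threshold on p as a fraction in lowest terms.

8/9

Expected continuation weight on next period's payoff is β·p = 3/4·p, which plays the role of the discount factor.
Cooperation requires 3/4·p ≥ (29−17)/(29−11) = 2/3, hence p ≥ 8/9.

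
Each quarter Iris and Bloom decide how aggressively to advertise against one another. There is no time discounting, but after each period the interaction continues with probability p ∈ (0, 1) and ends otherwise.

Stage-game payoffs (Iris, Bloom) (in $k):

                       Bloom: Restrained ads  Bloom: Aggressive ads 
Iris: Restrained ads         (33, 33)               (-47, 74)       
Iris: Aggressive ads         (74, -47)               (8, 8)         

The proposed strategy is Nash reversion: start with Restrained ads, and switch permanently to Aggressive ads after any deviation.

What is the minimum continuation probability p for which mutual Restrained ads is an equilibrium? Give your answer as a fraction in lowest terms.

41/66

Expected cooperation value is 33 + p·33 + p²·33 + … = 33/(1−p); deviation gives 74 + p·8/(1−p).
33 ≥ 74(1−p) + 8p ⇒ 66p ≥ 41 ⇒ p ≥ 41/66.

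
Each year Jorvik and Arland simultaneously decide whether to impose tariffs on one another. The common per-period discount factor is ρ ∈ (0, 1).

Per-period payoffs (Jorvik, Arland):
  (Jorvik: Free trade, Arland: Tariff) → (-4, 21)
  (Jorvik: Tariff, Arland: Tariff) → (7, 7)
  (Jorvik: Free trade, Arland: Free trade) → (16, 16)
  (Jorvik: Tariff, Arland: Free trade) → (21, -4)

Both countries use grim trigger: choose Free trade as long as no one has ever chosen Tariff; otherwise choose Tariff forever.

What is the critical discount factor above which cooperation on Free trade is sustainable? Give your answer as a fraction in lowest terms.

Under grim trigger the critical discount factor is (T−C)/(T−P) with T = 21, C = 16, P = 7.
ρ* = (21−16)/(21−7) = 5/14.

5/14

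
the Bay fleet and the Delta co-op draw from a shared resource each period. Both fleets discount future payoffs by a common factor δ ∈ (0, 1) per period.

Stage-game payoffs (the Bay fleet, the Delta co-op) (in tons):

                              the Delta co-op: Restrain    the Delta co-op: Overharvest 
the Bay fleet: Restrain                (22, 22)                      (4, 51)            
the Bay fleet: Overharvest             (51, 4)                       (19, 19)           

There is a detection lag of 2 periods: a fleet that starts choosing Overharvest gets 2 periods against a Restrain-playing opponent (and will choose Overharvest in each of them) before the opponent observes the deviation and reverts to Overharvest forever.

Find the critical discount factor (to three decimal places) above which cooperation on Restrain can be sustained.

The best deviation is to choose Overharvest for all 2 undetected periods, earning 51 each, then 19 forever once detected.
Deviation value: 51(1−δ^2)/(1−δ) + 19δ^2/(1−δ); cooperation value: 22/(1−δ).
IC: 22 ≥ 51(1−δ^2) + 19δ^2 = 51 − 32δ^2.
So δ^2 ≥ 29/32, giving δ ≥ (29/32)^(1/2) ≈ 0.952.

0.952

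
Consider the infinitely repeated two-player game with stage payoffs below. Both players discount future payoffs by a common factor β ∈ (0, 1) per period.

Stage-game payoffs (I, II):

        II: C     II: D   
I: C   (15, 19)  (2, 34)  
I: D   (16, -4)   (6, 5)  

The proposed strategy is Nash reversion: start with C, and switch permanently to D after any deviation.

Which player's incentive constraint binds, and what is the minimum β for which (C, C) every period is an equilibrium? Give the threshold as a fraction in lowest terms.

I's threshold: (16−15)/(16−6) = 1/10.
II's threshold: (34−19)/(34−5) = 15/29.
1/10 < 15/29, so II binds and β* = 15/29.

II; β ≥ 15/29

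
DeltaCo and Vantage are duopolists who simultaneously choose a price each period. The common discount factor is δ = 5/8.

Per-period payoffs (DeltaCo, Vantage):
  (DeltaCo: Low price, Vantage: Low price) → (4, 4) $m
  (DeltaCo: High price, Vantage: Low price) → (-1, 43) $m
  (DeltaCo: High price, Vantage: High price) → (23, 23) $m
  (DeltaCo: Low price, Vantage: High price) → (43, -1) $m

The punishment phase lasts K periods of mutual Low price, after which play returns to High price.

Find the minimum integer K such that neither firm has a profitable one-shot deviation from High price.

No profitable deviation requires (23−4)(δ+…+δ^K) ≥ 43−23, i.e. δ+…+δ^K ≥ 20/19 ≈ 1.0526.
With δ = 5/8, the partial sums are K=1: 0.6250, K=2: 1.0156, K=3: 1.2598.
K = 3 is the first length at which the sum reaches 1.0526.

3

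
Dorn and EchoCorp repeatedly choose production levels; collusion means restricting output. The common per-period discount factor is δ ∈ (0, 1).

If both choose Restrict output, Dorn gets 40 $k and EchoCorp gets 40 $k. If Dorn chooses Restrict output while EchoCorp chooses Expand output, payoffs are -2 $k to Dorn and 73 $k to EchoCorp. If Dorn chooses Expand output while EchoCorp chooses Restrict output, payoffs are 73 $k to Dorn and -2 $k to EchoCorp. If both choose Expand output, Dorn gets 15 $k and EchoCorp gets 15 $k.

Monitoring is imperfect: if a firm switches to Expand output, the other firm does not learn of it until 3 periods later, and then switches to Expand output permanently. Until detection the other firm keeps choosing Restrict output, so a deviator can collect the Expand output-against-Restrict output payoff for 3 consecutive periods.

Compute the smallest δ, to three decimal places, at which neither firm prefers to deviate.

Deviating for the 3 undetected periods gains 73−40 = 33 per period over cooperation, then loses 40−15 = 25 per period forever once punishment starts.
Gain: 33(1 + δ + … + δ^2); loss: 25·δ^3/(1−δ).
No profitable deviation ⇔ 33(1−δ^3) ≤ 25·δ^3, i.e. δ^3 ≥ 33/(33+25) = 33/58.
Hence δ ≥ (33/58)^(1/3) ≈ 0.829.

0.829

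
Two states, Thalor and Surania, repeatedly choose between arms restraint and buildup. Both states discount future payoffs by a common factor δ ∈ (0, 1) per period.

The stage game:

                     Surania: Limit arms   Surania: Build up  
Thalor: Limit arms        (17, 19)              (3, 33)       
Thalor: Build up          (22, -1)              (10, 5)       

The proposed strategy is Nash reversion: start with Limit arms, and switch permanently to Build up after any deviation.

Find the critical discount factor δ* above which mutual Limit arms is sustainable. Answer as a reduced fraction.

1/2

For Thalor: deviation gain 22−17 = 5, per-period punishment loss 17−10 = 7. IC gives δ ≥ 5/12.
For Surania: gain 14, loss 14 per period, so δ ≥ 14/28 = 1/2.
The tighter constraint is Surania's, so cooperation needs δ ≥ 1/2.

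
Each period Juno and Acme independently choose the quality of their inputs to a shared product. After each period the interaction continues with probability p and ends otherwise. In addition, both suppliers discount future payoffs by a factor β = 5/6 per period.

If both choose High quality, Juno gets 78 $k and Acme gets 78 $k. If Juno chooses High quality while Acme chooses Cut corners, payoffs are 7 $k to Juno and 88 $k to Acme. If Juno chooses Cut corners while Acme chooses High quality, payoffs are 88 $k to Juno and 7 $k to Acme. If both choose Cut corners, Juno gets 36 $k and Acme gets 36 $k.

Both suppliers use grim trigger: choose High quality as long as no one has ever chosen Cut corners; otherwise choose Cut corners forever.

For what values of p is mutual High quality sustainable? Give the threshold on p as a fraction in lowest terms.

3/13

With continuation probability p and discount β, the effective per-period discount factor is βp.
Grim-trigger IC: βp ≥ (88−78)/(88−36) = 5/26.
So p ≥ (5/26)/(5/6) = 3/13.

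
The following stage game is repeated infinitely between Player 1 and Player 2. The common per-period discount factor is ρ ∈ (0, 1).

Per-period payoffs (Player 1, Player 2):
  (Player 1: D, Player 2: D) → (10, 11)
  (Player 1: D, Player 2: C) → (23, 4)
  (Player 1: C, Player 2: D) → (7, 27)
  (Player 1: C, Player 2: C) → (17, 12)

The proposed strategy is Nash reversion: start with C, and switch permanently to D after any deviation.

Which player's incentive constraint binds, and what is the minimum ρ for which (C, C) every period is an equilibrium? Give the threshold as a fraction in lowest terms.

Player 1: cooperation gives 17 each period; deviation gives 23 once then 10 forever.
  17/(1−ρ) ≥ 23 + 10ρ/(1−ρ) ⇒ ρ ≥ 6/13.
Player 2: cooperation gives 12 each period; deviation gives 27 once then 11 forever.
  ρ ≥ 15/16.
Both must hold, so the binding constraint is Player 2's: ρ ≥ 15/16.

Player 2; ρ ≥ 15/16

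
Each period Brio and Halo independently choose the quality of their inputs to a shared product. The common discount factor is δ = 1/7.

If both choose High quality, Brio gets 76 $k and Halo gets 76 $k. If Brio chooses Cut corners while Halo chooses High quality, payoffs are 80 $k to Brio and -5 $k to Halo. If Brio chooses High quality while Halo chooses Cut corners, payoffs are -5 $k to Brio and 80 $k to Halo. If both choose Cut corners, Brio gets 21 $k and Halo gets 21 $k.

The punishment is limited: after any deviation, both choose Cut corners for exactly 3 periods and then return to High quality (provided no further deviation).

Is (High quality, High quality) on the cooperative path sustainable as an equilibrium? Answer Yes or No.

Yes

A one-shot deviation gives 80 now, then 21 for 3 periods, then back to 76.
Gain from deviating: (80−76) today; loss: (76−21) in each of the next 3 periods.
No-deviation condition: (76−21)(δ+…+δ^3) ≥ 80−76, i.e. δ+…+δ^3 ≥ 4/55.
At δ = 1/7: δ+…+δ^3 = 0.1662 ≥ 0.0727.
So cooperation is sustainable.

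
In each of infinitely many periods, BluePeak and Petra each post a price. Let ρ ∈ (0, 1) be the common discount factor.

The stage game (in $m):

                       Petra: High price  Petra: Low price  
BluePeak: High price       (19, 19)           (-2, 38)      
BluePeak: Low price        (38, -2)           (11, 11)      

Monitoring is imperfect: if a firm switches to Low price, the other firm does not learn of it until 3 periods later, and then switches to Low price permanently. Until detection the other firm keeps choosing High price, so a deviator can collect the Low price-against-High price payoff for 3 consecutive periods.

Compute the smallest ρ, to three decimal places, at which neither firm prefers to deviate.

A deviator earns 38 for 3 periods, then 11 forever; cooperating earns 19 forever. Multiplying the IC by (1−ρ):
19 ≥ 38(1−ρ^3) + 11ρ^3, so 27·ρ^3 ≥ 19 and ρ^3 ≥ 19/27.
ρ ≥ (19/27)^(1/3) ≈ 0.889.

0.889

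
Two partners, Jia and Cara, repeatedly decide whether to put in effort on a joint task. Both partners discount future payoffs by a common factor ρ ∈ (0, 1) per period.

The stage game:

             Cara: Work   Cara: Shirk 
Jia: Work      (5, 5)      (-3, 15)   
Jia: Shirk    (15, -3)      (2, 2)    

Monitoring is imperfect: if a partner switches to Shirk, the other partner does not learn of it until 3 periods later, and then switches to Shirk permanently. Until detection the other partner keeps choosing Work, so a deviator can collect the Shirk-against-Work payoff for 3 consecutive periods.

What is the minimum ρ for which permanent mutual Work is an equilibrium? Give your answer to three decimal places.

0.916

The best deviation is to choose Shirk for all 3 undetected periods, earning 15 each, then 2 forever once detected.
Deviation value: 15(1−ρ^3)/(1−ρ) + 2ρ^3/(1−ρ); cooperation value: 5/(1−ρ).
IC: 5 ≥ 15(1−ρ^3) + 2ρ^3 = 15 − 13ρ^3.
So ρ^3 ≥ 10/13, giving ρ ≥ (10/13)^(1/3) ≈ 0.916.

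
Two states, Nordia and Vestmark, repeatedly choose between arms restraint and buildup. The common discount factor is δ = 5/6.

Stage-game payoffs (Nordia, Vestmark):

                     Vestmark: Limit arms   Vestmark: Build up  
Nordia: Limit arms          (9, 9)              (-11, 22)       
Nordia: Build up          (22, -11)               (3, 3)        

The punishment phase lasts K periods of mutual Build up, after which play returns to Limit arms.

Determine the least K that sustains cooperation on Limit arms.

No profitable deviation requires (9−3)(δ+…+δ^K) ≥ 22−9, i.e. δ+…+δ^K ≥ 13/6 ≈ 2.1667.
With δ = 5/6, the partial sums are K=1: 0.8333, K=2: 1.5278, K=3: 2.1065, K=4: 2.5887.
K = 4 is the first length at which the sum reaches 2.1667.

4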